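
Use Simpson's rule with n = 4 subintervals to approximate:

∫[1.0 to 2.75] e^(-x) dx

f(x) = e^(-x)
a = 1.0, b = 2.75, n = 4
h = (b - a)/n = 0.437500

Simpson's rule: (h/3)[f(x₀) + 4f(x₁) + 2f(x₂) + ... + f(xₙ)]

x_0 = 1.0000, f(x_0) = 0.367879, coefficient = 1
x_1 = 1.4375, f(x_1) = 0.237521, coefficient = 4
x_2 = 1.8750, f(x_2) = 0.153355, coefficient = 2
x_3 = 2.3125, f(x_3) = 0.099013, coefficient = 4
x_4 = 2.7500, f(x_4) = 0.063928, coefficient = 1

I ≈ (0.437500/3) × 2.084654 = 0.304012
Exact value: 0.303952
Error: 0.000060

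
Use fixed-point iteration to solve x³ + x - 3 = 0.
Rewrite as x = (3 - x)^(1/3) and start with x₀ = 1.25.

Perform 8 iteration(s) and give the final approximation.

Equation: x³ + x - 3 = 0
Fixed-point form: x = (3 - x)^(1/3)
x₀ = 1.25

x_1 = g(1.250000) = 1.205071
x_2 = g(1.205071) = 1.215297
x_3 = g(1.215297) = 1.212985
x_4 = g(1.212985) = 1.213508
x_5 = g(1.213508) = 1.213390
x_6 = g(1.213390) = 1.213417
x_7 = g(1.213417) = 1.213411
x_8 = g(1.213411) = 1.213412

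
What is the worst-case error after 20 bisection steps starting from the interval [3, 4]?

Bisection error bound: |error| ≤ (b-a)/2^n
|error| ≤ (4 - 3)/2^20 = 1/2^20
|error| ≤ 0.0000009537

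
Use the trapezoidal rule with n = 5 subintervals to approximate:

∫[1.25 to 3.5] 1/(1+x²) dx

f(x) = 1/(1+x²)
a = 1.25, b = 3.5, n = 5
h = (b - a)/n = 0.450000

Trapezoidal rule: (h/2)[f(x₀) + 2f(x₁) + 2f(x₂) + ... + f(xₙ)]

x_0 = 1.2500, f(x_0) = 0.390244, coefficient = 1
x_1 = 1.7000, f(x_1) = 0.257069, coefficient = 2
x_2 = 2.1500, f(x_2) = 0.177857, coefficient = 2
x_3 = 2.6000, f(x_3) = 0.128866, coefficient = 2
x_4 = 3.0500, f(x_4) = 0.097064, coefficient = 2
x_5 = 3.5000, f(x_5) = 0.075472, coefficient = 1

I ≈ (0.450000/2) × 1.787428 = 0.402171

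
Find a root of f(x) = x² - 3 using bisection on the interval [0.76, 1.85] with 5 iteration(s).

f(x) = x² - 3
Initial interval: [0.76, 1.85]

Iteration 1:
  c_1 = (0.760000 + 1.850000)/2 = 1.305000
  f(c_1) = f(1.305000) = -1.296975
  f(a) × f(c) ≥ 0, new interval: [1.305000, 1.850000]
Iteration 2:
  c_2 = (1.305000 + 1.850000)/2 = 1.577500
  f(c_2) = f(1.577500) = -0.511494
  f(a) × f(c) ≥ 0, new interval: [1.577500, 1.850000]
Iteration 3:
  c_3 = (1.577500 + 1.850000)/2 = 1.713750
  f(c_3) = f(1.713750) = -0.063061
  f(a) × f(c) ≥ 0, new interval: [1.713750, 1.850000]
Iteration 4:
  c_4 = (1.713750 + 1.850000)/2 = 1.781875
  f(c_4) = f(1.781875) = 0.175079
  f(a) × f(c) < 0, new interval: [1.713750, 1.781875]
Iteration 5:
  c_5 = (1.713750 + 1.781875)/2 = 1.747813
  f(c_5) = f(1.747813) = 0.054849
  f(a) × f(c) < 0, new interval: [1.713750, 1.747813]

After 5 iteration(s), the approximation is c_5 = 1.747813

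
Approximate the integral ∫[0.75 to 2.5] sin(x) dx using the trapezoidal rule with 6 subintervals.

f(x) = sin(x)
a = 0.75, b = 2.5, n = 6
h = (b - a)/n = 0.291667

Trapezoidal rule: (h/2)[f(x₀) + 2f(x₁) + 2f(x₂) + ... + f(xₙ)]

x_0 = 0.7500, f(x_0) = 0.681639, coefficient = 1
x_1 = 1.0417, f(x_1) = 0.863247, coefficient = 2
x_2 = 1.3333, f(x_2) = 0.971938, coefficient = 2
x_3 = 1.6250, f(x_3) = 0.998531, coefficient = 2
x_4 = 1.9167, f(x_4) = 0.940781, coefficient = 2
x_5 = 2.2083, f(x_5) = 0.803564, coefficient = 2
x_6 = 2.5000, f(x_6) = 0.598472, coefficient = 1

I ≈ (0.291667/2) × 10.436233 = 1.521951
Exact value: 1.532832
Error: 0.010882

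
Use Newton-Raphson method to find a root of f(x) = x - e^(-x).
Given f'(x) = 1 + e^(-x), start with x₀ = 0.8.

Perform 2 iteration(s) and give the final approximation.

f(x) = x - e^(-x)
f'(x) = 1 + e^(-x)
x₀ = 0.8

Newton-Raphson formula: x_{n+1} = x_n - f(x_n)/f'(x_n)

Iteration 1:
  f(0.800000) = 0.350671
  f'(0.800000) = 1.449329
  x_1 = 0.800000 - 0.350671/1.449329 = 0.558046
Iteration 2:
  f(0.558046) = -0.014280
  f'(0.558046) = 1.572326
  x_2 = 0.558046 - (-0.014280)/1.572326 = 0.567128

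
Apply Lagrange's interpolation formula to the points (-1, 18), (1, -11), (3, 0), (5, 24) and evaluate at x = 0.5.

Lagrange interpolation formula:
P(x) = Σ yᵢ × Lᵢ(x)
where Lᵢ(x) = Π_{j≠i} (x - xⱼ)/(xᵢ - xⱼ)

L_0(0.5) = (0.5 - 1)/(-1 - 1) × (0.5 - 3)/(-1 - 3) × (0.5 - 5)/(-1 - 5) = 0.117188
L_1(0.5) = (0.5 - (-1))/(1 - (-1)) × (0.5 - 3)/(1 - 3) × (0.5 - 5)/(1 - 5) = 1.054688
L_2(0.5) = (0.5 - (-1))/(3 - (-1)) × (0.5 - 1)/(3 - 1) × (0.5 - 5)/(3 - 5) = -0.210938
L_3(0.5) = (0.5 - (-1))/(5 - (-1)) × (0.5 - 1)/(5 - 1) × (0.5 - 3)/(5 - 3) = 0.039062

P(0.5) = 18×L_0(0.5) + (-11)×L_1(0.5) + 0×L_2(0.5) + 24×L_3(0.5)
P(0.5) = -8.554688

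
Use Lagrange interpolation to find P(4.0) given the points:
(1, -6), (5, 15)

Lagrange interpolation formula:
P(x) = Σ yᵢ × Lᵢ(x)
where Lᵢ(x) = Π_{j≠i} (x - xⱼ)/(xᵢ - xⱼ)

L_0(4.0) = (4.0 - 5)/(1 - 5) = 0.250000
L_1(4.0) = (4.0 - 1)/(5 - 1) = 0.750000

P(4.0) = (-6)×L_0(4.0) + 15×L_1(4.0)
P(4.0) = 9.750000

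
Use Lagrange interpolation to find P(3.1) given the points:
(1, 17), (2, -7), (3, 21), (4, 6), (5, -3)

Lagrange interpolation formula:
P(x) = Σ yᵢ × Lᵢ(x)
where Lᵢ(x) = Π_{j≠i} (x - xⱼ)/(xᵢ - xⱼ)

L_0(3.1) = (3.1 - 2)/(1 - 2) × (3.1 - 3)/(1 - 3) × (3.1 - 4)/(1 - 4) × (3.1 - 5)/(1 - 5) = 0.007838
L_1(3.1) = (3.1 - 1)/(2 - 1) × (3.1 - 3)/(2 - 3) × (3.1 - 4)/(2 - 4) × (3.1 - 5)/(2 - 5) = -0.059850
L_2(3.1) = (3.1 - 1)/(3 - 1) × (3.1 - 2)/(3 - 2) × (3.1 - 4)/(3 - 4) × (3.1 - 5)/(3 - 5) = 0.987525
L_3(3.1) = (3.1 - 1)/(4 - 1) × (3.1 - 2)/(4 - 2) × (3.1 - 3)/(4 - 3) × (3.1 - 5)/(4 - 5) = 0.073150
L_4(3.1) = (3.1 - 1)/(5 - 1) × (3.1 - 2)/(5 - 2) × (3.1 - 3)/(5 - 3) × (3.1 - 4)/(5 - 4) = -0.008663

P(3.1) = 17×L_0(3.1) + (-7)×L_1(3.1) + 21×L_2(3.1) + 6×L_3(3.1) + (-3)×L_4(3.1)
P(3.1) = 21.755100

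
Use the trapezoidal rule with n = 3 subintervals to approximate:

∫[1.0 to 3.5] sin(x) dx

f(x) = sin(x)
a = 1.0, b = 3.5, n = 3
h = (b - a)/n = 0.833333

Trapezoidal rule: (h/2)[f(x₀) + 2f(x₁) + 2f(x₂) + ... + f(xₙ)]

x_0 = 1.0000, f(x_0) = 0.841471, coefficient = 1
x_1 = 1.8333, f(x_1) = 0.965735, coefficient = 2
x_2 = 2.6667, f(x_2) = 0.457273, coefficient = 2
x_3 = 3.5000, f(x_3) = -0.350783, coefficient = 1

I ≈ (0.833333/2) × 3.336702 = 1.390293
Exact value: 1.476759
Error: 0.086466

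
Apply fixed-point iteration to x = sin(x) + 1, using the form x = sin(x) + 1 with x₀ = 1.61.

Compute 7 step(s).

Equation: x = sin(x) + 1
Fixed-point form: x = sin(x) + 1
x₀ = 1.61

x_1 = g(1.610000) = 1.999232
x_2 = g(1.999232) = 1.909617
x_3 = g(1.909617) = 1.943147
x_4 = g(1.943147) = 1.931475
x_5 = g(1.931475) = 1.935658
x_6 = g(1.935658) = 1.934173
x_7 = g(1.934173) = 1.934702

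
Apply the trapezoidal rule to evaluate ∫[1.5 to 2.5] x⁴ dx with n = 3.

f(x) = x⁴
a = 1.5, b = 2.5, n = 3
h = (b - a)/n = 0.333333

Trapezoidal rule: (h/2)[f(x₀) + 2f(x₁) + 2f(x₂) + ... + f(xₙ)]

x_0 = 1.5000, f(x_0) = 5.062500, coefficient = 1
x_1 = 1.8333, f(x_1) = 11.297068, coefficient = 2
x_2 = 2.1667, f(x_2) = 22.037809, coefficient = 2
x_3 = 2.5000, f(x_3) = 39.062500, coefficient = 1

I ≈ (0.333333/2) × 110.794753 = 18.465792
Exact value: 18.012500
Error: 0.453292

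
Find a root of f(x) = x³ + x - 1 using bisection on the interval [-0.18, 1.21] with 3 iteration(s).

f(x) = x³ + x - 1
Initial interval: [-0.18, 1.21]

Iteration 1:
  c_1 = (-0.180000 + 1.210000)/2 = 0.515000
  f(c_1) = f(0.515000) = -0.348409
  f(a) × f(c) ≥ 0, new interval: [0.515000, 1.210000]
Iteration 2:
  c_2 = (0.515000 + 1.210000)/2 = 0.862500
  f(c_2) = f(0.862500) = 0.504119
  f(a) × f(c) < 0, new interval: [0.515000, 0.862500]
Iteration 3:
  c_3 = (0.515000 + 0.862500)/2 = 0.688750
  f(c_3) = f(0.688750) = 0.015477
  f(a) × f(c) < 0, new interval: [0.515000, 0.688750]

After 3 iteration(s), the approximation is c_3 = 0.688750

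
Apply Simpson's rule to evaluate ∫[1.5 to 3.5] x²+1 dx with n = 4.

f(x) = x²+1
a = 1.5, b = 3.5, n = 4
h = (b - a)/n = 0.500000

Simpson's rule: (h/3)[f(x₀) + 4f(x₁) + 2f(x₂) + ... + f(xₙ)]

x_0 = 1.5000, f(x_0) = 3.250000, coefficient = 1
x_1 = 2.0000, f(x_1) = 5.000000, coefficient = 4
x_2 = 2.5000, f(x_2) = 7.250000, coefficient = 2
x_3 = 3.0000, f(x_3) = 10.000000, coefficient = 4
x_4 = 3.5000, f(x_4) = 13.250000, coefficient = 1

I ≈ (0.500000/3) × 91.000000 = 15.166667
Exact value: 15.166667
Error: 0.000000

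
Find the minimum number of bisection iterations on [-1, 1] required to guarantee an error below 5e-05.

We need (b-a)/2^n ≤ 5e-05
(1 - (-1))/2^n ≤ 5e-05
2/2^n ≤ 5e-05
2^n ≥ 40000
n ≥ log₂(40000) = 15.29
n ≥ 16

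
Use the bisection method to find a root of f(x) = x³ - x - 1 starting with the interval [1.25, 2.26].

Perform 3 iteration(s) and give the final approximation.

f(x) = x³ - x - 1
Initial interval: [1.25, 2.26]

Iteration 1:
  c_1 = (1.250000 + 2.260000)/2 = 1.755000
  f(c_1) = f(1.755000) = 2.650444
  f(a) × f(c) < 0, new interval: [1.250000, 1.755000]
Iteration 2:
  c_2 = (1.250000 + 1.755000)/2 = 1.502500
  f(c_2) = f(1.502500) = 0.889403
  f(a) × f(c) < 0, new interval: [1.250000, 1.502500]
Iteration 3:
  c_3 = (1.250000 + 1.502500)/2 = 1.376250
  f(c_3) = f(1.376250) = 0.230456
  f(a) × f(c) < 0, new interval: [1.250000, 1.376250]

After 3 iteration(s), the approximation is c_3 = 1.376250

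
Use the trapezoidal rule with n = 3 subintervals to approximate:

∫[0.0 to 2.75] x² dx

f(x) = x²
a = 0.0, b = 2.75, n = 3
h = (b - a)/n = 0.916667

Trapezoidal rule: (h/2)[f(x₀) + 2f(x₁) + 2f(x₂) + ... + f(xₙ)]

x_0 = 0.0000, f(x_0) = 0.000000, coefficient = 1
x_1 = 0.9167, f(x_1) = 0.840278, coefficient = 2
x_2 = 1.8333, f(x_2) = 3.361111, coefficient = 2
x_3 = 2.7500, f(x_3) = 7.562500, coefficient = 1

I ≈ (0.916667/2) × 15.965278 = 7.317419
Exact value: 6.932292
Error: 0.385127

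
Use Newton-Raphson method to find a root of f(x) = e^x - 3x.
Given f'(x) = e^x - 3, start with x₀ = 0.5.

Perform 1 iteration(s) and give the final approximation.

f(x) = e^x - 3x
f'(x) = e^x - 3
x₀ = 0.5

Newton-Raphson formula: x_{n+1} = x_n - f(x_n)/f'(x_n)

Iteration 1:
  f(0.500000) = 0.148721
  f'(0.500000) = -1.351279
  x_1 = 0.500000 - 0.148721/(-1.351279) = 0.610060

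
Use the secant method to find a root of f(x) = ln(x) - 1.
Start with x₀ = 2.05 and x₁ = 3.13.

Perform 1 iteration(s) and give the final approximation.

f(x) = ln(x) - 1
x₀ = 2.05, x₁ = 3.13

Secant formula: x_{n+1} = x_n - f(x_n)(x_n - x_{n-1})/(f(x_n) - f(x_{n-1}))

Iteration 1:
  f(2.050000) = -0.282160
  f(3.130000) = 0.141033
  x_2 = 3.130000 - 0.141033×(3.130000 - 2.050000)/(0.141033 - (-0.282160))
       = 2.770080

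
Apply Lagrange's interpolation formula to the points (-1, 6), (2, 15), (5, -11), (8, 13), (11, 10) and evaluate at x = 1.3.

Lagrange interpolation formula:
P(x) = Σ yᵢ × Lᵢ(x)
where Lᵢ(x) = Π_{j≠i} (x - xⱼ)/(xᵢ - xⱼ)

L_0(1.3) = (1.3 - 2)/(-1 - 2) × (1.3 - 5)/(-1 - 5) × (1.3 - 8)/(-1 - 8) × (1.3 - 11)/(-1 - 11) = 0.086586
L_1(1.3) = (1.3 - (-1))/(2 - (-1)) × (1.3 - 5)/(2 - 5) × (1.3 - 8)/(2 - 8) × (1.3 - 11)/(2 - 11) = 1.137994
L_2(1.3) = (1.3 - (-1))/(5 - (-1)) × (1.3 - 2)/(5 - 2) × (1.3 - 8)/(5 - 8) × (1.3 - 11)/(5 - 11) = -0.322944
L_3(1.3) = (1.3 - (-1))/(8 - (-1)) × (1.3 - 2)/(8 - 2) × (1.3 - 5)/(8 - 5) × (1.3 - 11)/(8 - 11) = 0.118895
L_4(1.3) = (1.3 - (-1))/(11 - (-1)) × (1.3 - 2)/(11 - 2) × (1.3 - 5)/(11 - 5) × (1.3 - 8)/(11 - 8) = -0.020531

P(1.3) = 6×L_0(1.3) + 15×L_1(1.3) + (-11)×L_2(1.3) + 13×L_3(1.3) + 10×L_4(1.3)
P(1.3) = 22.482134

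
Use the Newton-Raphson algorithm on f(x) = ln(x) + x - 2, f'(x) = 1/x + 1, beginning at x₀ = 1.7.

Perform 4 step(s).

f(x) = ln(x) + x - 2
f'(x) = 1/x + 1
x₀ = 1.7

Newton-Raphson formula: x_{n+1} = x_n - f(x_n)/f'(x_n)

Iteration 1:
  f(1.700000) = 0.230628
  f'(1.700000) = 1.588235
  x_1 = 1.700000 - 0.230628/1.588235 = 1.554790
Iteration 2:
  f(1.554790) = -0.003870
  f'(1.554790) = 1.643174
  x_2 = 1.554790 - (-0.003870)/1.643174 = 1.557145
Iteration 3:
  f(1.557145) = -0.000001
  f'(1.557145) = 1.642201
  x_3 = 1.557145 - (-0.000001)/1.642201 = 1.557146
Iteration 4:
  f(1.557146) = 0.000000
  f'(1.557146) = 1.642201
  x_4 = 1.557146 - 0.000000/1.642201 = 1.557146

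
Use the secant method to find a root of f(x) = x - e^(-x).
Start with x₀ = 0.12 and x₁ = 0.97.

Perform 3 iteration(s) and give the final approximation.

f(x) = x - e^(-x)
x₀ = 0.12, x₁ = 0.97

Secant formula: x_{n+1} = x_n - f(x_n)(x_n - x_{n-1})/(f(x_n) - f(x_{n-1}))

Iteration 1:
  f(0.120000) = -0.766920
  f(0.970000) = 0.590917
  x_2 = 0.970000 - 0.590917×(0.970000 - 0.120000)/(0.590917 - (-0.766920))
       = 0.600089
Iteration 2:
  f(0.970000) = 0.590917
  f(0.600089) = 0.051326
  x_3 = 0.600089 - 0.051326×(0.600089 - 0.970000)/(0.051326 - 0.590917)
       = 0.564903
Iteration 3:
  f(0.600089) = 0.051326
  f(0.564903) = -0.003513
  x_4 = 0.564903 - (-0.003513)×(0.564903 - 0.600089)/(-0.003513 - 0.051326)
       = 0.567157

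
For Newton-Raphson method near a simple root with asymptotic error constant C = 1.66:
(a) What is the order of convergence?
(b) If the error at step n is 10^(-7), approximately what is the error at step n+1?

(a) Newton-Raphson has quadratic (order 2) convergence near simple roots.
    This means |e_{n+1}| ≈ C|e_n|².

(b) With |e_n| = 10^(-7) and C = 1.66:
    |e_{n+1}| ≈ 1.66 × (10^(-7))² = 1.66 × 10^(-14)

(a) 2 (quadratic); (b) |e_{n+1}| ≈ 1.660e-14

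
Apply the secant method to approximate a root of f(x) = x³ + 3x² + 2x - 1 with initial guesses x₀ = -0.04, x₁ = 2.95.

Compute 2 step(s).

f(x) = x³ + 3x² + 2x - 1
x₀ = -0.04, x₁ = 2.95

Secant formula: x_{n+1} = x_n - f(x_n)(x_n - x_{n-1})/(f(x_n) - f(x_{n-1}))

Iteration 1:
  f(-0.040000) = -1.075264
  f(2.950000) = 56.679875
  x_2 = 2.950000 - 56.679875×(2.950000 - (-0.040000))/(56.679875 - (-1.075264))
       = 0.015667
Iteration 2:
  f(2.950000) = 56.679875
  f(0.015667) = -0.967926
  x_3 = 0.015667 - (-0.967926)×(0.015667 - 2.950000)/(-0.967926 - 56.679875)
       = 0.064935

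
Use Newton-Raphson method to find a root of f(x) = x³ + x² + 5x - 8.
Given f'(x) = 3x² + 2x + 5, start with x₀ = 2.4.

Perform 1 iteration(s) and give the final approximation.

f(x) = x³ + x² + 5x - 8
f'(x) = 3x² + 2x + 5
x₀ = 2.4

Newton-Raphson formula: x_{n+1} = x_n - f(x_n)/f'(x_n)

Iteration 1:
  f(2.400000) = 23.584000
  f'(2.400000) = 27.080000
  x_1 = 2.400000 - 23.584000/27.080000 = 1.529099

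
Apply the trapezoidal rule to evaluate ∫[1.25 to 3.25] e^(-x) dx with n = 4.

f(x) = e^(-x)
a = 1.25, b = 3.25, n = 4
h = (b - a)/n = 0.500000

Trapezoidal rule: (h/2)[f(x₀) + 2f(x₁) + 2f(x₂) + ... + f(xₙ)]

x_0 = 1.2500, f(x_0) = 0.286505, coefficient = 1
x_1 = 1.7500, f(x_1) = 0.173774, coefficient = 2
x_2 = 2.2500, f(x_2) = 0.105399, coefficient = 2
x_3 = 2.7500, f(x_3) = 0.063928, coefficient = 2
x_4 = 3.2500, f(x_4) = 0.038774, coefficient = 1

I ≈ (0.500000/2) × 1.011481 = 0.252870
Exact value: 0.247731
Error: 0.005140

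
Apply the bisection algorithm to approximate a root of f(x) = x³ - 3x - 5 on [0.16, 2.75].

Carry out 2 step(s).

f(x) = x³ - 3x - 5
Initial interval: [0.16, 2.75]

Iteration 1:
  c_1 = (0.160000 + 2.750000)/2 = 1.455000
  f(c_1) = f(1.455000) = -6.284729
  f(a) × f(c) ≥ 0, new interval: [1.455000, 2.750000]
Iteration 2:
  c_2 = (1.455000 + 2.750000)/2 = 2.102500
  f(c_2) = f(2.102500) = -2.013386
  f(a) × f(c) ≥ 0, new interval: [2.102500, 2.750000]

After 2 iteration(s), the approximation is c_2 = 2.102500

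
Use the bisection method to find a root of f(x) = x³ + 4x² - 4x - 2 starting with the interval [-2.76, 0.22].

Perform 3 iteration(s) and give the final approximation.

f(x) = x³ + 4x² - 4x - 2
Initial interval: [-2.76, 0.22]

Iteration 1:
  c_1 = (-2.760000 + 0.220000)/2 = -1.270000
  f(c_1) = f(-1.270000) = 7.483217
  f(a) × f(c) ≥ 0, new interval: [-1.270000, 0.220000]
Iteration 2:
  c_2 = (-1.270000 + 0.220000)/2 = -0.525000
  f(c_2) = f(-0.525000) = 1.057797
  f(a) × f(c) ≥ 0, new interval: [-0.525000, 0.220000]
Iteration 3:
  c_3 = (-0.525000 + 0.220000)/2 = -0.152500
  f(c_3) = f(-0.152500) = -1.300522
  f(a) × f(c) < 0, new interval: [-0.525000, -0.152500]

After 3 iteration(s), the approximation is c_3 = -0.152500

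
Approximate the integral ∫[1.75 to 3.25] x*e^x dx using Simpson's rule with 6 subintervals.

f(x) = x*e^x
a = 1.75, b = 3.25, n = 6
h = (b - a)/n = 0.250000

Simpson's rule: (h/3)[f(x₀) + 4f(x₁) + 2f(x₂) + ... + f(xₙ)]

x_0 = 1.7500, f(x_0) = 10.070555, coefficient = 1
x_1 = 2.0000, f(x_1) = 14.778112, coefficient = 4
x_2 = 2.2500, f(x_2) = 21.347406, coefficient = 2
x_3 = 2.5000, f(x_3) = 30.456235, coefficient = 4
x_4 = 2.7500, f(x_4) = 43.017238, coefficient = 2
x_5 = 3.0000, f(x_5) = 60.256611, coefficient = 4
x_6 = 3.2500, f(x_6) = 83.818605, coefficient = 1

I ≈ (0.250000/3) × 644.582278 = 53.715190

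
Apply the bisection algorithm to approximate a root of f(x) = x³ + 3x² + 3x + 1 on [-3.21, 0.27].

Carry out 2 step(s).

f(x) = x³ + 3x² + 3x + 1
Initial interval: [-3.21, 0.27]

Iteration 1:
  c_1 = (-3.210000 + 0.270000)/2 = -1.470000
  f(c_1) = f(-1.470000) = -0.103823
  f(a) × f(c) ≥ 0, new interval: [-1.470000, 0.270000]
Iteration 2:
  c_2 = (-1.470000 + 0.270000)/2 = -0.600000
  f(c_2) = f(-0.600000) = 0.064000
  f(a) × f(c) < 0, new interval: [-1.470000, -0.600000]

After 2 iteration(s), the approximation is c_2 = -0.600000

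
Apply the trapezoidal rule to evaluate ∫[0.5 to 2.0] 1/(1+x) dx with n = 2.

f(x) = 1/(1+x)
a = 0.5, b = 2.0, n = 2
h = (b - a)/n = 0.750000

Trapezoidal rule: (h/2)[f(x₀) + 2f(x₁) + 2f(x₂) + ... + f(xₙ)]

x_0 = 0.5000, f(x_0) = 0.666667, coefficient = 1
x_1 = 1.2500, f(x_1) = 0.444444, coefficient = 2
x_2 = 2.0000, f(x_2) = 0.333333, coefficient = 1

I ≈ (0.750000/2) × 1.888889 = 0.708333
Exact value: 0.693147
Error: 0.015186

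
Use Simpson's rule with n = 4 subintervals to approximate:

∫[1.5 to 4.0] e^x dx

f(x) = e^x
a = 1.5, b = 4.0, n = 4
h = (b - a)/n = 0.625000

Simpson's rule: (h/3)[f(x₀) + 4f(x₁) + 2f(x₂) + ... + f(xₙ)]

x_0 = 1.5000, f(x_0) = 4.481689, coefficient = 1
x_1 = 2.1250, f(x_1) = 8.372897, coefficient = 4
x_2 = 2.7500, f(x_2) = 15.642632, coefficient = 2
x_3 = 3.3750, f(x_3) = 29.224284, coefficient = 4
x_4 = 4.0000, f(x_4) = 54.598150, coefficient = 1

I ≈ (0.625000/3) × 240.753828 = 50.157047
Exact value: 50.116461
Error: 0.040587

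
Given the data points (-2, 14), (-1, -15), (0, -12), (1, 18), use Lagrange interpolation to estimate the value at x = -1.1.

Lagrange interpolation formula:
P(x) = Σ yᵢ × Lᵢ(x)
where Lᵢ(x) = Π_{j≠i} (x - xⱼ)/(xᵢ - xⱼ)

L_0(-1.1) = (-1.1 - (-1))/(-2 - (-1)) × (-1.1 - 0)/(-2 - 0) × (-1.1 - 1)/(-2 - 1) = 0.038500
L_1(-1.1) = (-1.1 - (-2))/(-1 - (-2)) × (-1.1 - 0)/(-1 - 0) × (-1.1 - 1)/(-1 - 1) = 1.039500
L_2(-1.1) = (-1.1 - (-2))/(0 - (-2)) × (-1.1 - (-1))/(0 - (-1)) × (-1.1 - 1)/(0 - 1) = -0.094500
L_3(-1.1) = (-1.1 - (-2))/(1 - (-2)) × (-1.1 - (-1))/(1 - (-1)) × (-1.1 - 0)/(1 - 0) = 0.016500

P(-1.1) = 14×L_0(-1.1) + (-15)×L_1(-1.1) + (-12)×L_2(-1.1) + 18×L_3(-1.1)
P(-1.1) = -13.622500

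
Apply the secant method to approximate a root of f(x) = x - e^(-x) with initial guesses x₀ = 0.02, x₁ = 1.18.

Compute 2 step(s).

f(x) = x - e^(-x)
x₀ = 0.02, x₁ = 1.18

Secant formula: x_{n+1} = x_n - f(x_n)(x_n - x_{n-1})/(f(x_n) - f(x_{n-1}))

Iteration 1:
  f(0.020000) = -0.960199
  f(1.180000) = 0.872721
  x_2 = 1.180000 - 0.872721×(1.180000 - 0.020000)/(0.872721 - (-0.960199))
       = 0.627681
Iteration 2:
  f(1.180000) = 0.872721
  f(0.627681) = 0.093853
  x_3 = 0.627681 - 0.093853×(0.627681 - 1.180000)/(0.093853 - 0.872721)
       = 0.561127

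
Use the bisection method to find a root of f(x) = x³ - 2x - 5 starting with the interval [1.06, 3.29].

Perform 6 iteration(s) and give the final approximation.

f(x) = x³ - 2x - 5
Initial interval: [1.06, 3.29]

Iteration 1:
  c_1 = (1.060000 + 3.290000)/2 = 2.175000
  f(c_1) = f(2.175000) = 0.939109
  f(a) × f(c) < 0, new interval: [1.060000, 2.175000]
Iteration 2:
  c_2 = (1.060000 + 2.175000)/2 = 1.617500
  f(c_2) = f(1.617500) = -4.003125
  f(a) × f(c) ≥ 0, new interval: [1.617500, 2.175000]
Iteration 3:
  c_3 = (1.617500 + 2.175000)/2 = 1.896250
  f(c_3) = f(1.896250) = -1.974032
  f(a) × f(c) ≥ 0, new interval: [1.896250, 2.175000]
Iteration 4:
  c_4 = (1.896250 + 2.175000)/2 = 2.035625
  f(c_4) = f(2.035625) = -0.636090
  f(a) × f(c) ≥ 0, new interval: [2.035625, 2.175000]
Iteration 5:
  c_5 = (2.035625 + 2.175000)/2 = 2.105312
  f(c_5) = f(2.105312) = 0.120837
  f(a) × f(c) < 0, new interval: [2.035625, 2.105312]
Iteration 6:
  c_6 = (2.035625 + 2.105312)/2 = 2.070469
  f(c_6) = f(2.070469) = -0.265167
  f(a) × f(c) ≥ 0, new interval: [2.070469, 2.105312]

After 6 iteration(s), the approximation is c_6 = 2.070469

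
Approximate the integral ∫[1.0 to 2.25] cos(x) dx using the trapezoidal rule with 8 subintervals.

f(x) = cos(x)
a = 1.0, b = 2.25, n = 8
h = (b - a)/n = 0.156250

Trapezoidal rule: (h/2)[f(x₀) + 2f(x₁) + 2f(x₂) + ... + f(xₙ)]

x_0 = 1.0000, f(x_0) = 0.540302, coefficient = 1
x_1 = 1.1562, f(x_1) = 0.402775, coefficient = 2
x_2 = 1.3125, f(x_2) = 0.255434, coefficient = 2
x_3 = 1.4688, f(x_3) = 0.101869, coefficient = 2
x_4 = 1.6250, f(x_4) = -0.054177, coefficient = 2
x_5 = 1.7812, f(x_5) = -0.208904, coefficient = 2
x_6 = 1.9375, f(x_6) = -0.358540, coefficient = 2
x_7 = 2.0938, f(x_7) = -0.499441, coefficient = 2
x_8 = 2.2500, f(x_8) = -0.628174, coefficient = 1

I ≈ (0.156250/2) × -0.809840 = -0.063269
Exact value: -0.063398
Error: 0.000129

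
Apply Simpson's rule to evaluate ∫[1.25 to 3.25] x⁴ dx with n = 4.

f(x) = x⁴
a = 1.25, b = 3.25, n = 4
h = (b - a)/n = 0.500000

Simpson's rule: (h/3)[f(x₀) + 4f(x₁) + 2f(x₂) + ... + f(xₙ)]

x_0 = 1.2500, f(x_0) = 2.441406, coefficient = 1
x_1 = 1.7500, f(x_1) = 9.378906, coefficient = 4
x_2 = 2.2500, f(x_2) = 25.628906, coefficient = 2
x_3 = 2.7500, f(x_3) = 57.191406, coefficient = 4
x_4 = 3.2500, f(x_4) = 111.566406, coefficient = 1

I ≈ (0.500000/3) × 431.546875 = 71.924479
Exact value: 71.907813
Error: 0.016667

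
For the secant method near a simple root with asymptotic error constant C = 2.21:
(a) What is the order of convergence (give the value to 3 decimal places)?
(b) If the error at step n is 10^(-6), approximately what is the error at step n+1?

(a) Secant method has superlinear convergence with order φ = (1+√5)/2 ≈ 1.618.
    This means |e_{n+1}| ≈ C|e_n|^1.618.

(b) With |e_n| = 10^(-6) and C = 2.21:
    |e_{n+1}| ≈ 2.21 × (10^(-6))^1.618 = 2.21 × 10^(-9.71)

(a) ≈ 1.618 (golden ratio); (b) |e_{n+1}| ≈ 4.327e-10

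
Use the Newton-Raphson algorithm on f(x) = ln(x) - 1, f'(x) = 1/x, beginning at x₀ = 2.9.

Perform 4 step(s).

f(x) = ln(x) - 1
f'(x) = 1/x
x₀ = 2.9

Newton-Raphson formula: x_{n+1} = x_n - f(x_n)/f'(x_n)

Iteration 1:
  f(2.900000) = 0.064711
  f'(2.900000) = 0.344828
  x_1 = 2.900000 - 0.064711/0.344828 = 2.712339
Iteration 2:
  f(2.712339) = -0.002189
  f'(2.712339) = 0.368685
  x_2 = 2.712339 - (-0.002189)/0.368685 = 2.718275
Iteration 3:
  f(2.718275) = -0.000002
  f'(2.718275) = 0.367880
  x_3 = 2.718275 - (-0.000002)/0.367880 = 2.718282
Iteration 4:
  f(2.718282) = 0.000000
  f'(2.718282) = 0.367879
  x_4 = 2.718282 - 0.000000/0.367879 = 2.718282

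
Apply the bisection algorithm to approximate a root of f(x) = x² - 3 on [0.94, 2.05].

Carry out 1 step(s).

f(x) = x² - 3
Initial interval: [0.94, 2.05]

Iteration 1:
  c_1 = (0.940000 + 2.050000)/2 = 1.495000
  f(c_1) = f(1.495000) = -0.764975
  f(a) × f(c) ≥ 0, new interval: [1.495000, 2.050000]

After 1 iteration(s), the approximation is c_1 = 1.495000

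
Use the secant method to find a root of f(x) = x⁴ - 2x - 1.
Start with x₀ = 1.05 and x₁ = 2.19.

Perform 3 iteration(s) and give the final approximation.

f(x) = x⁴ - 2x - 1
x₀ = 1.05, x₁ = 2.19

Secant formula: x_{n+1} = x_n - f(x_n)(x_n - x_{n-1})/(f(x_n) - f(x_{n-1}))

Iteration 1:
  f(1.050000) = -1.884494
  f(2.190000) = 17.622575
  x_2 = 2.190000 - 17.622575×(2.190000 - 1.050000)/(17.622575 - (-1.884494))
       = 1.160130
Iteration 2:
  f(2.190000) = 17.622575
  f(1.160130) = -1.508807
  x_3 = 1.160130 - (-1.508807)×(1.160130 - 2.190000)/(-1.508807 - 17.622575)
       = 1.241352
Iteration 3:
  f(1.160130) = -1.508807
  f(1.241352) = -1.108164
  x_4 = 1.241352 - (-1.108164)×(1.241352 - 1.160130)/(-1.108164 - (-1.508807))
       = 1.466007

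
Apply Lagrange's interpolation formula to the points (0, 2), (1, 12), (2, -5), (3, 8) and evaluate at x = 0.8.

Lagrange interpolation formula:
P(x) = Σ yᵢ × Lᵢ(x)
where Lᵢ(x) = Π_{j≠i} (x - xⱼ)/(xᵢ - xⱼ)

L_0(0.8) = (0.8 - 1)/(0 - 1) × (0.8 - 2)/(0 - 2) × (0.8 - 3)/(0 - 3) = 0.088000
L_1(0.8) = (0.8 - 0)/(1 - 0) × (0.8 - 2)/(1 - 2) × (0.8 - 3)/(1 - 3) = 1.056000
L_2(0.8) = (0.8 - 0)/(2 - 0) × (0.8 - 1)/(2 - 1) × (0.8 - 3)/(2 - 3) = -0.176000
L_3(0.8) = (0.8 - 0)/(3 - 0) × (0.8 - 1)/(3 - 1) × (0.8 - 2)/(3 - 2) = 0.032000

P(0.8) = 2×L_0(0.8) + 12×L_1(0.8) + (-5)×L_2(0.8) + 8×L_3(0.8)
P(0.8) = 13.984000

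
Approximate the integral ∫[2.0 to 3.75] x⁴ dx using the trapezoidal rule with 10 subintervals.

f(x) = x⁴
a = 2.0, b = 3.75, n = 10
h = (b - a)/n = 0.175000

Trapezoidal rule: (h/2)[f(x₀) + 2f(x₁) + 2f(x₂) + ... + f(xₙ)]

x_0 = 2.0000, f(x_0) = 16.000000, coefficient = 1
x_1 = 2.1750, f(x_1) = 22.378813, coefficient = 2
x_2 = 2.3500, f(x_2) = 30.498006, coefficient = 2
x_3 = 2.5250, f(x_3) = 40.648594, coefficient = 2
x_4 = 2.7000, f(x_4) = 53.144100, coefficient = 2
x_5 = 2.8750, f(x_5) = 68.320557, coefficient = 2
x_6 = 3.0500, f(x_6) = 86.536506, coefficient = 2
x_7 = 3.2250, f(x_7) = 108.173000, coefficient = 2
x_8 = 3.4000, f(x_8) = 133.633600, coefficient = 2
x_9 = 3.5750, f(x_9) = 163.344375, coefficient = 2
x_10 = 3.7500, f(x_10) = 197.753906, coefficient = 1

I ≈ (0.175000/2) × 1627.109010 = 142.372038
Exact value: 141.915430
Error: 0.456609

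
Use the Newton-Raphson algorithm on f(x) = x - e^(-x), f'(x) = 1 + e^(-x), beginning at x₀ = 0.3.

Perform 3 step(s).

f(x) = x - e^(-x)
f'(x) = 1 + e^(-x)
x₀ = 0.3

Newton-Raphson formula: x_{n+1} = x_n - f(x_n)/f'(x_n)

Iteration 1:
  f(0.300000) = -0.440818
  f'(0.300000) = 1.740818
  x_1 = 0.300000 - (-0.440818)/1.740818 = 0.553225
Iteration 2:
  f(0.553225) = -0.021868
  f'(0.553225) = 1.575092
  x_2 = 0.553225 - (-0.021868)/1.575092 = 0.567108
Iteration 3:
  f(0.567108) = -0.000055
  f'(0.567108) = 1.567163
  x_3 = 0.567108 - (-0.000055)/1.567163 = 0.567143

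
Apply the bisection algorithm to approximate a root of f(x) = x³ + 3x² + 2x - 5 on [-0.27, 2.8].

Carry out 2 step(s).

f(x) = x³ + 3x² + 2x - 5
Initial interval: [-0.27, 2.8]

Iteration 1:
  c_1 = (-0.270000 + 2.800000)/2 = 1.265000
  f(c_1) = f(1.265000) = 4.354960
  f(a) × f(c) < 0, new interval: [-0.270000, 1.265000]
Iteration 2:
  c_2 = (-0.270000 + 1.265000)/2 = 0.497500
  f(c_2) = f(0.497500) = -3.139347
  f(a) × f(c) ≥ 0, new interval: [0.497500, 1.265000]

After 2 iteration(s), the approximation is c_2 = 0.497500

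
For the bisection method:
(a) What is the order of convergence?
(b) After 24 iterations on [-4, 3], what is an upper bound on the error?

(a) Bisection has linear (order 1) convergence; the error is halved each step.

(b) Error bound = (b-a)/2^n = (3 - (-4))/2^{24}
    = 7/2^{24}

(a) 1 (linear); (b) error ≤ 4.17e-07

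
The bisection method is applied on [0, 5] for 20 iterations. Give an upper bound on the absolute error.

Bisection error bound: |error| ≤ (b-a)/2^n
|error| ≤ (5 - 0)/2^20 = 5/2^20
|error| ≤ 0.0000047684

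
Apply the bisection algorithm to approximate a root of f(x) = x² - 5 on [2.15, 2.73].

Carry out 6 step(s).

f(x) = x² - 5
Initial interval: [2.15, 2.73]

Iteration 1:
  c_1 = (2.150000 + 2.730000)/2 = 2.440000
  f(c_1) = f(2.440000) = 0.953600
  f(a) × f(c) < 0, new interval: [2.150000, 2.440000]
Iteration 2:
  c_2 = (2.150000 + 2.440000)/2 = 2.295000
  f(c_2) = f(2.295000) = 0.267025
  f(a) × f(c) < 0, new interval: [2.150000, 2.295000]
Iteration 3:
  c_3 = (2.150000 + 2.295000)/2 = 2.222500
  f(c_3) = f(2.222500) = -0.060494
  f(a) × f(c) ≥ 0, new interval: [2.222500, 2.295000]
Iteration 4:
  c_4 = (2.222500 + 2.295000)/2 = 2.258750
  f(c_4) = f(2.258750) = 0.101952
  f(a) × f(c) < 0, new interval: [2.222500, 2.258750]
Iteration 5:
  c_5 = (2.222500 + 2.258750)/2 = 2.240625
  f(c_5) = f(2.240625) = 0.020400
  f(a) × f(c) < 0, new interval: [2.222500, 2.240625]
Iteration 6:
  c_6 = (2.222500 + 2.240625)/2 = 2.231562
  f(c_6) = f(2.231562) = -0.020129
  f(a) × f(c) ≥ 0, new interval: [2.231562, 2.240625]

After 6 iteration(s), the approximation is c_6 = 2.231562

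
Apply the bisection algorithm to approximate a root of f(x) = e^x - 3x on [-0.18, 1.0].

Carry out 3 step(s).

f(x) = e^x - 3x
Initial interval: [-0.18, 1.0]

Iteration 1:
  c_1 = (-0.180000 + 1.000000)/2 = 0.410000
  f(c_1) = f(0.410000) = 0.276818
  f(a) × f(c) ≥ 0, new interval: [0.410000, 1.000000]
Iteration 2:
  c_2 = (0.410000 + 1.000000)/2 = 0.705000
  f(c_2) = f(0.705000) = -0.091153
  f(a) × f(c) < 0, new interval: [0.410000, 0.705000]
Iteration 3:
  c_3 = (0.410000 + 0.705000)/2 = 0.557500
  f(c_3) = f(0.557500) = 0.073801
  f(a) × f(c) ≥ 0, new interval: [0.557500, 0.705000]

After 3 iteration(s), the approximation is c_3 = 0.557500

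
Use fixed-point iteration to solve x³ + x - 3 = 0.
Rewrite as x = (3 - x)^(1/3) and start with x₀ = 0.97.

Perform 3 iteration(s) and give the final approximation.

Equation: x³ + x - 3 = 0
Fixed-point form: x = (3 - x)^(1/3)
x₀ = 0.97

x_1 = g(0.970000) = 1.266189
x_2 = g(1.266189) = 1.201344
x_3 = g(1.201344) = 1.216138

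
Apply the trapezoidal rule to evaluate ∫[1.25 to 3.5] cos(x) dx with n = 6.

f(x) = cos(x)
a = 1.25, b = 3.5, n = 6
h = (b - a)/n = 0.375000

Trapezoidal rule: (h/2)[f(x₀) + 2f(x₁) + 2f(x₂) + ... + f(xₙ)]

x_0 = 1.2500, f(x_0) = 0.315322, coefficient = 1
x_1 = 1.6250, f(x_1) = -0.054177, coefficient = 2
x_2 = 2.0000, f(x_2) = -0.416147, coefficient = 2
x_3 = 2.3750, f(x_3) = -0.720278, coefficient = 2
x_4 = 2.7500, f(x_4) = -0.924302, coefficient = 2
x_5 = 3.1250, f(x_5) = -0.999862, coefficient = 2
x_6 = 3.5000, f(x_6) = -0.936457, coefficient = 1

I ≈ (0.375000/2) × -6.850669 = -1.284500
Exact value: -1.299768
Error: 0.015267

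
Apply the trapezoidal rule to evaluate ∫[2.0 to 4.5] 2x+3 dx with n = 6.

f(x) = 2x+3
a = 2.0, b = 4.5, n = 6
h = (b - a)/n = 0.416667

Trapezoidal rule: (h/2)[f(x₀) + 2f(x₁) + 2f(x₂) + ... + f(xₙ)]

x_0 = 2.0000, f(x_0) = 7.000000, coefficient = 1
x_1 = 2.4167, f(x_1) = 7.833333, coefficient = 2
x_2 = 2.8333, f(x_2) = 8.666667, coefficient = 2
x_3 = 3.2500, f(x_3) = 9.500000, coefficient = 2
x_4 = 3.6667, f(x_4) = 10.333333, coefficient = 2
x_5 = 4.0833, f(x_5) = 11.166667, coefficient = 2
x_6 = 4.5000, f(x_6) = 12.000000, coefficient = 1

I ≈ (0.416667/2) × 114.000000 = 23.750000
Exact value: 23.750000
Error: 0.000000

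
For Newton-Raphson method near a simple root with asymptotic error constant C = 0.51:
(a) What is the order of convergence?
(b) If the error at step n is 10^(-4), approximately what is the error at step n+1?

(a) Newton-Raphson has quadratic (order 2) convergence near simple roots.
    This means |e_{n+1}| ≈ C|e_n|².

(b) With |e_n| = 10^(-4) and C = 0.51:
    |e_{n+1}| ≈ 0.51 × (10^(-4))² = 0.51 × 10^(-8)

(a) 2 (quadratic); (b) |e_{n+1}| ≈ 5.100e-09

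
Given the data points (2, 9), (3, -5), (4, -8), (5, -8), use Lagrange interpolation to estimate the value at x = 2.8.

Lagrange interpolation formula:
P(x) = Σ yᵢ × Lᵢ(x)
where Lᵢ(x) = Π_{j≠i} (x - xⱼ)/(xᵢ - xⱼ)

L_0(2.8) = (2.8 - 3)/(2 - 3) × (2.8 - 4)/(2 - 4) × (2.8 - 5)/(2 - 5) = 0.088000
L_1(2.8) = (2.8 - 2)/(3 - 2) × (2.8 - 4)/(3 - 4) × (2.8 - 5)/(3 - 5) = 1.056000
L_2(2.8) = (2.8 - 2)/(4 - 2) × (2.8 - 3)/(4 - 3) × (2.8 - 5)/(4 - 5) = -0.176000
L_3(2.8) = (2.8 - 2)/(5 - 2) × (2.8 - 3)/(5 - 3) × (2.8 - 4)/(5 - 4) = 0.032000

P(2.8) = 9×L_0(2.8) + (-5)×L_1(2.8) + (-8)×L_2(2.8) + (-8)×L_3(2.8)
P(2.8) = -3.336000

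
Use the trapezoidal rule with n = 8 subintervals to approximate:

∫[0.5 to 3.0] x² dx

f(x) = x²
a = 0.5, b = 3.0, n = 8
h = (b - a)/n = 0.312500

Trapezoidal rule: (h/2)[f(x₀) + 2f(x₁) + 2f(x₂) + ... + f(xₙ)]

x_0 = 0.5000, f(x_0) = 0.250000, coefficient = 1
x_1 = 0.8125, f(x_1) = 0.660156, coefficient = 2
x_2 = 1.1250, f(x_2) = 1.265625, coefficient = 2
x_3 = 1.4375, f(x_3) = 2.066406, coefficient = 2
x_4 = 1.7500, f(x_4) = 3.062500, coefficient = 2
x_5 = 2.0625, f(x_5) = 4.253906, coefficient = 2
x_6 = 2.3750, f(x_6) = 5.640625, coefficient = 2
x_7 = 2.6875, f(x_7) = 7.222656, coefficient = 2
x_8 = 3.0000, f(x_8) = 9.000000, coefficient = 1

I ≈ (0.312500/2) × 57.593750 = 8.999023
Exact value: 8.958333
Error: 0.040690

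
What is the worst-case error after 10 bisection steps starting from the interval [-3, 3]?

Bisection error bound: |error| ≤ (b-a)/2^n
|error| ≤ (3 - (-3))/2^10 = 6/2^10
|error| ≤ 0.0058593750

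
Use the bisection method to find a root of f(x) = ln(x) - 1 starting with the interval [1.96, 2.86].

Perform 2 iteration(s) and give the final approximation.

f(x) = ln(x) - 1
Initial interval: [1.96, 2.86]

Iteration 1:
  c_1 = (1.960000 + 2.860000)/2 = 2.410000
  f(c_1) = f(2.410000) = -0.120373
  f(a) × f(c) ≥ 0, new interval: [2.410000, 2.860000]
Iteration 2:
  c_2 = (2.410000 + 2.860000)/2 = 2.635000
  f(c_2) = f(2.635000) = -0.031117
  f(a) × f(c) ≥ 0, new interval: [2.635000, 2.860000]

After 2 iteration(s), the approximation is c_2 = 2.635000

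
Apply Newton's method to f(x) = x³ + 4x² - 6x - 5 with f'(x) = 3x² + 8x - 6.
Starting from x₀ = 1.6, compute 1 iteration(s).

f(x) = x³ + 4x² - 6x - 5
f'(x) = 3x² + 8x - 6
x₀ = 1.6

Newton-Raphson formula: x_{n+1} = x_n - f(x_n)/f'(x_n)

Iteration 1:
  f(1.600000) = -0.264000
  f'(1.600000) = 14.480000
  x_1 = 1.600000 - (-0.264000)/14.480000 = 1.618232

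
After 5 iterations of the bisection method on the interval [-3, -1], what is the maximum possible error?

Bisection error bound: |error| ≤ (b-a)/2^n
|error| ≤ (-1 - (-3))/2^5 = 2/2^5
|error| ≤ 0.0625000000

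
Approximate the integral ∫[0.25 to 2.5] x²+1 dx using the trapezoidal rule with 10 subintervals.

f(x) = x²+1
a = 0.25, b = 2.5, n = 10
h = (b - a)/n = 0.225000

Trapezoidal rule: (h/2)[f(x₀) + 2f(x₁) + 2f(x₂) + ... + f(xₙ)]

x_0 = 0.2500, f(x_0) = 1.062500, coefficient = 1
x_1 = 0.4750, f(x_1) = 1.225625, coefficient = 2
x_2 = 0.7000, f(x_2) = 1.490000, coefficient = 2
x_3 = 0.9250, f(x_3) = 1.855625, coefficient = 2
x_4 = 1.1500, f(x_4) = 2.322500, coefficient = 2
x_5 = 1.3750, f(x_5) = 2.890625, coefficient = 2
x_6 = 1.6000, f(x_6) = 3.560000, coefficient = 2
x_7 = 1.8250, f(x_7) = 4.330625, coefficient = 2
x_8 = 2.0500, f(x_8) = 5.202500, coefficient = 2
x_9 = 2.2750, f(x_9) = 6.175625, coefficient = 2
x_10 = 2.5000, f(x_10) = 7.250000, coefficient = 1

I ≈ (0.225000/2) × 66.418750 = 7.472109
Exact value: 7.453125
Error: 0.018984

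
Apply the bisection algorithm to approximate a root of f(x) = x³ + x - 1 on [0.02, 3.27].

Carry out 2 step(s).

f(x) = x³ + x - 1
Initial interval: [0.02, 3.27]

Iteration 1:
  c_1 = (0.020000 + 3.270000)/2 = 1.645000
  f(c_1) = f(1.645000) = 5.096411
  f(a) × f(c) < 0, new interval: [0.020000, 1.645000]
Iteration 2:
  c_2 = (0.020000 + 1.645000)/2 = 0.832500
  f(c_2) = f(0.832500) = 0.409469
  f(a) × f(c) < 0, new interval: [0.020000, 0.832500]

After 2 iteration(s), the approximation is c_2 = 0.832500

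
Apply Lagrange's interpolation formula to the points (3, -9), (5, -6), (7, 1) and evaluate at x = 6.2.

Lagrange interpolation formula:
P(x) = Σ yᵢ × Lᵢ(x)
where Lᵢ(x) = Π_{j≠i} (x - xⱼ)/(xᵢ - xⱼ)

L_0(6.2) = (6.2 - 5)/(3 - 5) × (6.2 - 7)/(3 - 7) = -0.120000
L_1(6.2) = (6.2 - 3)/(5 - 3) × (6.2 - 7)/(5 - 7) = 0.640000
L_2(6.2) = (6.2 - 3)/(7 - 3) × (6.2 - 5)/(7 - 5) = 0.480000

P(6.2) = (-9)×L_0(6.2) + (-6)×L_1(6.2) + 1×L_2(6.2)
P(6.2) = -2.280000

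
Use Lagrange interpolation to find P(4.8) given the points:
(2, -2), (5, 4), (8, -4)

Lagrange interpolation formula:
P(x) = Σ yᵢ × Lᵢ(x)
where Lᵢ(x) = Π_{j≠i} (x - xⱼ)/(xᵢ - xⱼ)

L_0(4.8) = (4.8 - 5)/(2 - 5) × (4.8 - 8)/(2 - 8) = 0.035556
L_1(4.8) = (4.8 - 2)/(5 - 2) × (4.8 - 8)/(5 - 8) = 0.995556
L_2(4.8) = (4.8 - 2)/(8 - 2) × (4.8 - 5)/(8 - 5) = -0.031111

P(4.8) = (-2)×L_0(4.8) + 4×L_1(4.8) + (-4)×L_2(4.8)
P(4.8) = 4.035556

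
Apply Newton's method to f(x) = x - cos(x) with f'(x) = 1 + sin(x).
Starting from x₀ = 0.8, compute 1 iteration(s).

f(x) = x - cos(x)
f'(x) = 1 + sin(x)
x₀ = 0.8

Newton-Raphson formula: x_{n+1} = x_n - f(x_n)/f'(x_n)

Iteration 1:
  f(0.800000) = 0.103293
  f'(0.800000) = 1.717356
  x_1 = 0.800000 - 0.103293/1.717356 = 0.739853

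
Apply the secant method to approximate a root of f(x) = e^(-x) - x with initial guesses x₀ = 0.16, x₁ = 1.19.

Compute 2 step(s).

f(x) = e^(-x) - x
x₀ = 0.16, x₁ = 1.19

Secant formula: x_{n+1} = x_n - f(x_n)(x_n - x_{n-1})/(f(x_n) - f(x_{n-1}))

Iteration 1:
  f(0.160000) = 0.692144
  f(1.190000) = -0.885779
  x_2 = 1.190000 - (-0.885779)×(1.190000 - 0.160000)/(-0.885779 - 0.692144)
       = 0.611802
Iteration 2:
  f(1.190000) = -0.885779
  f(0.611802) = -0.069429
  x_3 = 0.611802 - (-0.069429)×(0.611802 - 1.190000)/(-0.069429 - (-0.885779))
       = 0.562627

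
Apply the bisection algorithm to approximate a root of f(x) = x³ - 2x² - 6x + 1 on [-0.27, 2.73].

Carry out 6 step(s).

f(x) = x³ - 2x² - 6x + 1
Initial interval: [-0.27, 2.73]

Iteration 1:
  c_1 = (-0.270000 + 2.730000)/2 = 1.230000
  f(c_1) = f(1.230000) = -7.544933
  f(a) × f(c) < 0, new interval: [-0.270000, 1.230000]
Iteration 2:
  c_2 = (-0.270000 + 1.230000)/2 = 0.480000
  f(c_2) = f(0.480000) = -2.230208
  f(a) × f(c) < 0, new interval: [-0.270000, 0.480000]
Iteration 3:
  c_3 = (-0.270000 + 0.480000)/2 = 0.105000
  f(c_3) = f(0.105000) = 0.349108
  f(a) × f(c) ≥ 0, new interval: [0.105000, 0.480000]
Iteration 4:
  c_4 = (0.105000 + 0.480000)/2 = 0.292500
  f(c_4) = f(0.292500) = -0.901087
  f(a) × f(c) < 0, new interval: [0.105000, 0.292500]
Iteration 5:
  c_5 = (0.105000 + 0.292500)/2 = 0.198750
  f(c_5) = f(0.198750) = -0.263652
  f(a) × f(c) < 0, new interval: [0.105000, 0.198750]
Iteration 6:
  c_6 = (0.105000 + 0.198750)/2 = 0.151875
  f(c_6) = f(0.151875) = 0.046121
  f(a) × f(c) ≥ 0, new interval: [0.151875, 0.198750]

After 6 iteration(s), the approximation is c_6 = 0.151875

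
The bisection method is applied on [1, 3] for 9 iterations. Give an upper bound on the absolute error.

Bisection error bound: |error| ≤ (b-a)/2^n
|error| ≤ (3 - 1)/2^9 = 2/2^9
|error| ≤ 0.0039062500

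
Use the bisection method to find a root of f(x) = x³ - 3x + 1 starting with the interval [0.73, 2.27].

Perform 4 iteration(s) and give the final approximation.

f(x) = x³ - 3x + 1
Initial interval: [0.73, 2.27]

Iteration 1:
  c_1 = (0.730000 + 2.270000)/2 = 1.500000
  f(c_1) = f(1.500000) = -0.125000
  f(a) × f(c) ≥ 0, new interval: [1.500000, 2.270000]
Iteration 2:
  c_2 = (1.500000 + 2.270000)/2 = 1.885000
  f(c_2) = f(1.885000) = 2.042829
  f(a) × f(c) < 0, new interval: [1.500000, 1.885000]
Iteration 3:
  c_3 = (1.500000 + 1.885000)/2 = 1.692500
  f(c_3) = f(1.692500) = 0.770761
  f(a) × f(c) < 0, new interval: [1.500000, 1.692500]
Iteration 4:
  c_4 = (1.500000 + 1.692500)/2 = 1.596250
  f(c_4) = f(1.596250) = 0.278517
  f(a) × f(c) < 0, new interval: [1.500000, 1.596250]

After 4 iteration(s), the approximation is c_4 = 1.596250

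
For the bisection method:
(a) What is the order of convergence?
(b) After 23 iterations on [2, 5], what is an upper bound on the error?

(a) Bisection has linear (order 1) convergence; the error is halved each step.

(b) Error bound = (b-a)/2^n = (5 - 2)/2^{23}
    = 3/2^{23}

(a) 1 (linear); (b) error ≤ 3.58e-07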